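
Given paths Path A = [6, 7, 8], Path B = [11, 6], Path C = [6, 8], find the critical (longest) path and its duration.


Path A: 6 + 7 + 8 = 21
Path B: 11 + 6 = 17
Path C: 6 + 8 = 14
Critical path = longest = max(21, 17, 14)
= 21 (Path A)


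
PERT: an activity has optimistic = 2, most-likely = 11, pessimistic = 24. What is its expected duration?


te = (o + 4m + p) / 6
= (2 + 4×11 + 24) / 6
= (2 + 44 + 24) / 6
= 70 / 6
= 11.67


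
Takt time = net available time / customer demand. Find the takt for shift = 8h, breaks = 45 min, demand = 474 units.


Available = 8×60 - 45 = 435 min
Takt time = 435 / 474
= 0.92 min/unit


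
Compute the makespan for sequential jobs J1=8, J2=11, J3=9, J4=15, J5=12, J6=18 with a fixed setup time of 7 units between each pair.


Makespan = Σ processing + (n-1) × setup
= (8 + 11 + 9 + 15 + 12 + 18) + (6-1)×7
= 73 + 35
= 108 time units


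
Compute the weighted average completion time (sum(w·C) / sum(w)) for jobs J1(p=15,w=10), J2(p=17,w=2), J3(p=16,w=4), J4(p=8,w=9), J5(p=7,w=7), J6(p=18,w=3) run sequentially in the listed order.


Completion times:
  J1: C=15, w×C=10×15=150
  J2: C=32, w×C=2×32=64
  J3: C=48, w×C=4×48=192
  J4: C=56, w×C=9×56=504
  J5: C=63, w×C=7×63=441
  J6: C=81, w×C=3×81=243
Sum w×C = 1594
Sum w = 35
Weighted avg = 1594/35
= 45.54


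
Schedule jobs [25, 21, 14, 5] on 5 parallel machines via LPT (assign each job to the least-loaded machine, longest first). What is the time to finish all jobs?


Jobs (LPT sorted): [25, 21, 14, 5]
Machines: 5
  J=25 → Machine 1 (load: 0+25=25)
  J=21 → Machine 2 (load: 0+21=21)
  J=14 → Machine 3 (load: 0+14=14)
  J=5 → Machine 4 (load: 0+5=5)
Machine loads: [25, 21, 14, 5, 0]
Makespan = max = 25 time units


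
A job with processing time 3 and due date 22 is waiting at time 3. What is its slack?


Slack = due - current_time - processing
= 22 - 3 - 3
= 16


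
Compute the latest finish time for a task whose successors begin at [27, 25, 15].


LF = min of all successor start times
Successors start at: [27, 25, 15]
LF = min(27, 25, 15)
= 15


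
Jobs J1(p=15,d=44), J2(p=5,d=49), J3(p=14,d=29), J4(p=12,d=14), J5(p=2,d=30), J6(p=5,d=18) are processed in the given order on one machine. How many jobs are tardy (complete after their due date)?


Completion vs due date:
  J1: C=15, d=44 → on time
  J2: C=20, d=49 → on time
  J3: C=34, d=29 → TARDY
  J4: C=46, d=14 → TARDY
  J5: C=48, d=30 → TARDY
  J6: C=53, d=18 → TARDY
Tardy jobs: J3, J4, J5, J6
Count = 4


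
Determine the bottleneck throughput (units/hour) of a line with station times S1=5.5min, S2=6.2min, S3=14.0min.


Bottleneck = longest station time
Station times: [5.5, 6.2, 14.0]
Max = 14.0 min
Rate = 60 / 14.0
= 4.29 units/hour (bottleneck: 14.0min)


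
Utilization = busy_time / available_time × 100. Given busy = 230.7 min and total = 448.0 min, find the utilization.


Utilization = busy / total × 100
= 230.7 / 448.0 × 100
= 51.5%


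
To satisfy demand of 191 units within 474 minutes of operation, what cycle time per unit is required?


Cycle time = available time / demand
= 474 / 191
= 2.48 min/unit


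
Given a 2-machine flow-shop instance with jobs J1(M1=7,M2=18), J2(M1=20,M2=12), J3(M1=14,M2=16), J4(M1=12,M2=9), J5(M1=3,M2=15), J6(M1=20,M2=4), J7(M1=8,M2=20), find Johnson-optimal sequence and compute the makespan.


Johnson's rule:
Group 1 (M1≤M2, sort by M1): ['J5', 'J1', 'J7', 'J3']
Group 2 (M1>M2, sort desc M2): ['J2', 'J4', 'J6']
Sequence: J5 → J1 → J7 → J3 → J2 → J4 → J6
Makespan calculation:
  J5: M1 done=3, M2 done=18
  J1: M1 done=10, M2 done=36
  J7: M1 done=18, M2 done=56
  J3: M1 done=32, M2 done=72
  J2: M1 done=52, M2 done=84
  J4: M1 done=64, M2 done=93
  J6: M1 done=84, M2 done=97
= Sequence: J5 → J1 → J7 → J3 → J2 → J4 → J6, Makespan: 97


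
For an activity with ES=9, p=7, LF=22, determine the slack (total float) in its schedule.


EF = ES + duration = 9 + 7 = 16
LS = LF - duration = 22 - 7 = 15
Total Float = LF - EF = 22 - 16
(or LS - ES = 15 - 9)
= 6


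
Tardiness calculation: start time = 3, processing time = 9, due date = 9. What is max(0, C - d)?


Completion = start + processing = 3 + 9 = 12
Tardiness = max(0, C - d) = max(0, 12 - 9)
= max(0, 3)
= 3


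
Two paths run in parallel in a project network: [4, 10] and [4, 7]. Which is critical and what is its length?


Path A: 4 + 10 = 14
Path B: 4 + 7 = 11
Critical path = longest = max(14, 11)
= 14 (Path A)


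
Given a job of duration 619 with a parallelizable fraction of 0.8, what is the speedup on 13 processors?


Amdahl's law: T_p = T × ((1-p) + p/N)
= 619 × ((1-0.8) + 0.8/13)
= 619 × (0.20 + 0.0615)
= 619 × 0.2615
= 161.89
Speedup = 619/161.89
= 3.82×


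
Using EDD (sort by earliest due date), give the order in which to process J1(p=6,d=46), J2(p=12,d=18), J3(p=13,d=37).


EDD: sort by earliest due date
  J2: d=18, p=12
  J3: d=37, p=13
  J1: d=46, p=6
Order: J2 → J3 → J1


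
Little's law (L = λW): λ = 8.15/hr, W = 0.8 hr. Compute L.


Little's law: L = λ × W
= 8.15 × 0.8
= 6.52


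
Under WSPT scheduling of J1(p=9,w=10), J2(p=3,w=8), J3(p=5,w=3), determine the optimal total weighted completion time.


WSPT order (by p/w): J2 → J1 → J3
  J2: C=3, w·C=8×3=24
  J1: C=12, w·C=10×12=120
  J3: C=17, w·C=3×17=51
Σ w·C = 195
= 195


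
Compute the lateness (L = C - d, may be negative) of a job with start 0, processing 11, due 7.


Completion = 0 + 11 = 11
Lateness = C - d = 11 - 7
= 4


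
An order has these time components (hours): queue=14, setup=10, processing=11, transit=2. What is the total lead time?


Lead time = queue + setup + processing + transit
= 14 + 10 + 11 + 2
= 37 hours


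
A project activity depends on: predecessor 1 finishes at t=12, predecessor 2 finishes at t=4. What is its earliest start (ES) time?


ES = max of all predecessor completion times
Predecessors: [12, 4]
ES = max(12, 4)
= 12


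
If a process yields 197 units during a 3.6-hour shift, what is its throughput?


Throughput = units / time
= 197 / 3.6
= 54.7 units/hour


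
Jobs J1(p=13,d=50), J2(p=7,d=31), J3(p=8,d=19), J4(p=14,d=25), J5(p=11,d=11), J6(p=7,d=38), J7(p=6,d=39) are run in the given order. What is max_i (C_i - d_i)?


Lateness per job (L = C - d):
  J1: C=13, d=50, L=-37
  J2: C=20, d=31, L=-11
  J3: C=28, d=19, L=9
  J4: C=42, d=25, L=17
  J5: C=53, d=11, L=42
  J6: C=60, d=38, L=22
  J7: C=66, d=39, L=27
Lmax = max(-37, -11, 9, 17, 42, 22, 27)
= 42


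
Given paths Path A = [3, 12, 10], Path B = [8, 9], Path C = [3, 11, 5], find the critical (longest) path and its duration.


Path A: 3 + 12 + 10 = 25
Path B: 8 + 9 = 17
Path C: 3 + 11 + 5 = 19
Critical path = longest = max(25, 17, 19)
= 25 (Path A)


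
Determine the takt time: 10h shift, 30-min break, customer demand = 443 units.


Available = 10×60 - 30 = 570 min
Takt time = 570 / 443
= 1.29 min/unit


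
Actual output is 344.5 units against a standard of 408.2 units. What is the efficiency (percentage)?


Efficiency = (actual / standard) × 100
= (344.5 / 408.2) × 100
= 84.4%


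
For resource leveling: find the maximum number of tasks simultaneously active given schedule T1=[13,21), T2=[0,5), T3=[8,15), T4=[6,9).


Check each time point for overlaps:
  t=8: 2 tasks active (T3, T4)
Max concurrent = 2


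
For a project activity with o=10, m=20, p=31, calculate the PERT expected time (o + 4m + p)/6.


te = (o + 4m + p) / 6
= (10 + 4×20 + 31) / 6
= (10 + 80 + 31) / 6
= 121 / 6
= 20.17


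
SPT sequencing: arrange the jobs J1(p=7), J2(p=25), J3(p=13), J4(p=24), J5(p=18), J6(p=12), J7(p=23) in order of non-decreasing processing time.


SPT: sort by shortest processing time
  J1: p=7
  J6: p=12
  J3: p=13
  J5: p=18
  J7: p=23
  J4: p=24
  J2: p=25
Order: J1 → J6 → J3 → J5 → J7 → J4 → J2


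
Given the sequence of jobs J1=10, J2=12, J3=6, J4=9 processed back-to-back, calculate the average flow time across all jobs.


Completion times:
  J1: completes at 10
  J2: completes at 22
  J3: completes at 28
  J4: completes at 37
Sum = 97
Average = 97/4
= 24.25


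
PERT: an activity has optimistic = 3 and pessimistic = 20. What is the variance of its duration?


σ² = ((p - o) / 6)² = (p - o)² / 36
= (20 - 3)² / 36
= 17² / 36
= 289 / 36
= 8.0278


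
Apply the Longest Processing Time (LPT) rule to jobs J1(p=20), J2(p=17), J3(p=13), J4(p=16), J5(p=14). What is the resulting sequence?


LPT: sort by longest processing time first
  J1: p=20
  J2: p=17
  J4: p=16
  J5: p=14
  J3: p=13
Order: J1 → J2 → J4 → J5 → J3


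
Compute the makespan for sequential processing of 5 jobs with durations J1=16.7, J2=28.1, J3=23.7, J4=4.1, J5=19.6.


Sequential makespan: sum all processing times
= 16.7 + 28.1 + 23.7 + 4.1 + 19.6
= 92.2 time units


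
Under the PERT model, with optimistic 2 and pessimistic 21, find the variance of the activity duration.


σ² = ((p - o) / 6)² = (p - o)² / 36
= (21 - 2)² / 36
= 19² / 36
= 361 / 36
= 10.0278


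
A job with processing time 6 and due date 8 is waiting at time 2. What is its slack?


Slack = due - current_time - processing
= 8 - 2 - 6
= 0


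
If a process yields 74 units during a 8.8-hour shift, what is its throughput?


Throughput = units / time
= 74 / 8.8
= 8.4 units/hour


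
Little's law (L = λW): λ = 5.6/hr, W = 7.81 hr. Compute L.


Little's law: L = λ × W
= 5.6 × 7.81
= 43.74


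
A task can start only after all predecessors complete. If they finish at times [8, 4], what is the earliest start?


ES = max of all predecessor completion times
Predecessors: [8, 4]
ES = max(8, 4)
= 8


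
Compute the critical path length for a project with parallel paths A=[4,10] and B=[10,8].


Path A: 4 + 10 = 14
Path B: 10 + 8 = 18
Critical path = longest = max(14, 18)
= 18 (Path B)


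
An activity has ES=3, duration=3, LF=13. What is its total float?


EF = ES + duration = 3 + 3 = 6
LS = LF - duration = 13 - 3 = 10
Total Float = LF - EF = 13 - 6
(or LS - ES = 10 - 3)
= 7


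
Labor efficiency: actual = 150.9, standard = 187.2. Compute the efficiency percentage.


Efficiency = (actual / standard) × 100
= (150.9 / 187.2) × 100
= 80.6%


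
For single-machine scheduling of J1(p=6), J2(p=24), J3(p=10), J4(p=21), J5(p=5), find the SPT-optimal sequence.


SPT: sort by shortest processing time
  J5: p=5
  J1: p=6
  J3: p=10
  J4: p=21
  J2: p=24
Order: J5 → J1 → J3 → J4 → J2


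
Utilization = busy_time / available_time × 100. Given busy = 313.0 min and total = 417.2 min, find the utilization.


Utilization = busy / total × 100
= 313.0 / 417.2 × 100
= 75.0%


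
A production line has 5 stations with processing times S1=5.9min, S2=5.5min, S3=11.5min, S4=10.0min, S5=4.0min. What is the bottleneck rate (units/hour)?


Bottleneck = longest station time
Station times: [5.9, 5.5, 11.5, 10.0, 4.0]
Max = 11.5 min
Rate = 60 / 11.5
= 5.22 units/hour (bottleneck: 11.5min)


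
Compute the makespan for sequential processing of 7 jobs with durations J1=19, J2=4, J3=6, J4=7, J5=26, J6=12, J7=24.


Sequential makespan: sum all processing times
= 19 + 4 + 6 + 7 + 26 + 12 + 24
= 98 time units


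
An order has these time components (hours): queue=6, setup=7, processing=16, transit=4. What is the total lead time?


Lead time = queue + setup + processing + transit
= 6 + 7 + 16 + 4
= 33 hours


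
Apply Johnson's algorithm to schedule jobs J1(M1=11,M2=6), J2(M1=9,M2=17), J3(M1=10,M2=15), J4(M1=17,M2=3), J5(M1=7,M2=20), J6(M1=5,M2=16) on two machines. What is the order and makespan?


Johnson's rule:
Group 1 (M1≤M2, sort by M1): ['J6', 'J5', 'J2', 'J3']
Group 2 (M1>M2, sort desc M2): ['J1', 'J4']
Sequence: J6 → J5 → J2 → J3 → J1 → J4
Makespan calculation:
  J6: M1 done=5, M2 done=21
  J5: M1 done=12, M2 done=41
  J2: M1 done=21, M2 done=58
  J3: M1 done=31, M2 done=73
  J1: M1 done=42, M2 done=79
  J4: M1 done=59, M2 done=82
= Sequence: J6 → J5 → J2 → J3 → J1 → J4, Makespan: 82


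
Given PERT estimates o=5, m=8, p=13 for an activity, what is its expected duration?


te = (o + 4m + p) / 6
= (5 + 4×8 + 13) / 6
= (5 + 32 + 13) / 6
= 50 / 6
= 8.33


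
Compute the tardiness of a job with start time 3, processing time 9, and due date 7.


Completion = start + processing = 3 + 9 = 12
Tardiness = max(0, C - d) = max(0, 12 - 7)
= max(0, 5)
= 5


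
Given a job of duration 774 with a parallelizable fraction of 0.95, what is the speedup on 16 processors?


Amdahl's law: T_p = T × ((1-p) + p/N)
= 774 × ((1-0.95) + 0.95/16)
= 774 × (0.05 + 0.0594)
= 774 × 0.1094
= 84.66
Speedup = 774/84.66
= 9.14×


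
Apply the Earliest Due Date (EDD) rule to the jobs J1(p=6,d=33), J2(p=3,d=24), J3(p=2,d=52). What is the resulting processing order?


EDD: sort by earliest due date
  J2: d=24, p=3
  J1: d=33, p=6
  J3: d=52, p=2
Order: J2 → J1 → J3


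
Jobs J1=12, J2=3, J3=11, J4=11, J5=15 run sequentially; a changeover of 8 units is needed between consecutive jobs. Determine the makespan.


Makespan = Σ processing + (n-1) × setup
= (12 + 3 + 11 + 11 + 15) + (5-1)×8
= 52 + 32
= 84 time units


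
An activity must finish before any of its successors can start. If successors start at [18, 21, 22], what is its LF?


LF = min of all successor start times
Successors start at: [18, 21, 22]
LF = min(18, 21, 22)
= 18


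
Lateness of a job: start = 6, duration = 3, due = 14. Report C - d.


Completion = 6 + 3 = 9
Lateness = C - d = 9 - 14
= -5


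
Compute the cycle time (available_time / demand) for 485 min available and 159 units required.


Cycle time = available time / demand
= 485 / 159
= 3.05 min/unit


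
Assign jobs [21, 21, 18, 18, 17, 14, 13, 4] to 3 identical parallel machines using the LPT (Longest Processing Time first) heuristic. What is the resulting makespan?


Jobs (LPT sorted): [21, 21, 18, 18, 17, 14, 13, 4]
Machines: 3
  J=21 → Machine 1 (load: 0+21=21)
  J=21 → Machine 2 (load: 0+21=21)
  J=18 → Machine 3 (load: 0+18=18)
  J=18 → Machine 3 (load: 18+18=36)
  J=17 → Machine 1 (load: 21+17=38)
  J=14 → Machine 2 (load: 21+14=35)
  J=13 → Machine 2 (load: 35+13=48)
  J=4 → Machine 3 (load: 36+4=40)
Machine loads: [38, 48, 40]
Makespan = max = 48 time units


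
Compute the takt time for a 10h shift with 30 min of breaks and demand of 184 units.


Available = 10×60 - 30 = 570 min
Takt time = 570 / 184
= 3.10 min/unit


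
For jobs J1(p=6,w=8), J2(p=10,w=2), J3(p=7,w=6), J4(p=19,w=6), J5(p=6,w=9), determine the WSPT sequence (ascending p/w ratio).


WSPT (Smith's rule): sort by p/w ascending
  J5: p/w = 6/9 = 0.667
  J1: p/w = 6/8 = 0.750
  J3: p/w = 7/6 = 1.167
  J4: p/w = 19/6 = 3.167
  J2: p/w = 10/2 = 5.000
Order: J5 → J1 → J3 → J4 → J2


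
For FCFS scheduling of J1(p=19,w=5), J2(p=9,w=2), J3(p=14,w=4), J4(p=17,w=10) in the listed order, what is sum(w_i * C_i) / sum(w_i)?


Completion times:
  J1: C=19, w×C=5×19=95
  J2: C=28, w×C=2×28=56
  J3: C=42, w×C=4×42=168
  J4: C=59, w×C=10×59=590
Sum w×C = 909
Sum w = 21
Weighted avg = 909/21
= 43.29


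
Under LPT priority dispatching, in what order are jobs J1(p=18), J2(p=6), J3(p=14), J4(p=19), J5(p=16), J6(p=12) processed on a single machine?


LPT: sort by longest processing time first
  J4: p=19
  J1: p=18
  J5: p=16
  J3: p=14
  J6: p=12
  J2: p=6
Order: J4 → J1 → J5 → J3 → J6 → J2


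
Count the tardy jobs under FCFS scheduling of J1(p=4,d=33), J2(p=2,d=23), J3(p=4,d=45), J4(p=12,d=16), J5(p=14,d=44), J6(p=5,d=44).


Completion vs due date:
  J1: C=4, d=33 → on time
  J2: C=6, d=23 → on time
  J3: C=10, d=45 → on time
  J4: C=22, d=16 → TARDY
  J5: C=36, d=44 → on time
  J6: C=41, d=44 → on time
Tardy jobs: J4
Count = 1


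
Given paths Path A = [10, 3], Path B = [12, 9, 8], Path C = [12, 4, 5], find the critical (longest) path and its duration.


Path A: 10 + 3 = 13
Path B: 12 + 9 + 8 = 29
Path C: 12 + 4 + 5 = 21
Critical path = longest = max(13, 29, 21)
= 29 (Path B)


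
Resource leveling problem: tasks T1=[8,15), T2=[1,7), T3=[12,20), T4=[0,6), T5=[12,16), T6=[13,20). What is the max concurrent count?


Check each time point for overlaps:
  t=13: 4 tasks active (T1, T3, T5, T6)
Max concurrent = 4


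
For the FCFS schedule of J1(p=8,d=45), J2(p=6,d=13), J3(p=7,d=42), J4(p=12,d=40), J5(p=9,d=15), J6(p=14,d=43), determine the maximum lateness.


Lateness per job (L = C - d):
  J1: C=8, d=45, L=-37
  J2: C=14, d=13, L=1
  J3: C=21, d=42, L=-21
  J4: C=33, d=40, L=-7
  J5: C=42, d=15, L=27
  J6: C=56, d=43, L=13
Lmax = max(-37, 1, -21, -7, 27, 13)
= 27


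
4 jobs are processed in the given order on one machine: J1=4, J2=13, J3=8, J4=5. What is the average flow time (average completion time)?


Completion times:
  J1: completes at 4
  J2: completes at 17
  J3: completes at 25
  J4: completes at 30
Sum = 76
Average = 76/4
= 19.00


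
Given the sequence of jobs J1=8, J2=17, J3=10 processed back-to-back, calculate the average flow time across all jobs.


Completion times:
  J1: completes at 8
  J2: completes at 25
  J3: completes at 35
Sum = 68
Average = 68/3
= 22.67


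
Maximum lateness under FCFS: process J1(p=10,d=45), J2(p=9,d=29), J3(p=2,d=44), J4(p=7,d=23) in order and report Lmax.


Lateness per job (L = C - d):
  J1: C=10, d=45, L=-35
  J2: C=19, d=29, L=-10
  J3: C=21, d=44, L=-23
  J4: C=28, d=23, L=5
Lmax = max(-35, -10, -23, 5)
= 5


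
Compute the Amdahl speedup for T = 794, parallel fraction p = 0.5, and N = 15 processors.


Amdahl's law: T_p = T × ((1-p) + p/N)
= 794 × ((1-0.5) + 0.5/15)
= 794 × (0.50 + 0.0333)
= 794 × 0.5333
= 423.47
Speedup = 794/423.47
= 1.88×


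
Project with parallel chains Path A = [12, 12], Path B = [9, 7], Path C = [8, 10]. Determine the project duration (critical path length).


Path A: 12 + 12 = 24
Path B: 9 + 7 = 16
Path C: 8 + 10 = 18
Critical path = longest = max(24, 16, 18)
= 24 (Path A)


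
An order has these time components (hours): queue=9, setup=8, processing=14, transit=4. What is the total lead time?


Lead time = queue + setup + processing + transit
= 9 + 8 + 14 + 4
= 35 hours


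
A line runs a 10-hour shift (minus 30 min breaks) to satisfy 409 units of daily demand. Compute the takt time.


Available = 10×60 - 30 = 570 min
Takt time = 570 / 409
= 1.39 min/unit


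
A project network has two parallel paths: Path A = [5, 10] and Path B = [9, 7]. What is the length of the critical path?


Path A: 5 + 10 = 15
Path B: 9 + 7 = 16
Critical path = longest = max(15, 16)
= 16 (Path B)


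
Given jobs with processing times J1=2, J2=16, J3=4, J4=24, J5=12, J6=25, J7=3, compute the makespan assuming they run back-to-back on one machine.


Sequential makespan: sum all processing times
= 2 + 16 + 4 + 24 + 12 + 25 + 3
= 86 time units


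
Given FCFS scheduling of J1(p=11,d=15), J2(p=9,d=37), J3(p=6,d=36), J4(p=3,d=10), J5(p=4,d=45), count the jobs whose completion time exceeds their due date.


Completion vs due date:
  J1: C=11, d=15 → on time
  J2: C=20, d=37 → on time
  J3: C=26, d=36 → on time
  J4: C=29, d=10 → TARDY
  J5: C=33, d=45 → on time
Tardy jobs: J4
Count = 1


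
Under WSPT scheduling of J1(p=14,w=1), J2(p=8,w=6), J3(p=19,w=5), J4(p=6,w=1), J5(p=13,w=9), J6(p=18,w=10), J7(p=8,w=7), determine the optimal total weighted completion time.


WSPT order (by p/w): J7 → J2 → J5 → J6 → J3 → J4 → J1
  J7: C=8, w·C=7×8=56
  J2: C=16, w·C=6×16=96
  J5: C=29, w·C=9×29=261
  J6: C=47, w·C=10×47=470
  J3: C=66, w·C=5×66=330
  J4: C=72, w·C=1×72=72
  J1: C=86, w·C=1×86=86
Σ w·C = 1371
= 1371


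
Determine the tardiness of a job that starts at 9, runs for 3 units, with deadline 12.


Completion = start + processing = 9 + 3 = 12
Tardiness = max(0, C - d) = max(0, 12 - 12)
= max(0, 0)
= 0


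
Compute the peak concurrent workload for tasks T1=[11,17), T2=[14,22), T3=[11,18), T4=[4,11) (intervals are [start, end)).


Check each time point for overlaps:
  t=14: 3 tasks active (T1, T2, T3)
Max concurrent = 3


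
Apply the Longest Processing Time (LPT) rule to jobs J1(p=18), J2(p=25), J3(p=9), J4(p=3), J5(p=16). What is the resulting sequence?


LPT: sort by longest processing time first
  J2: p=25
  J1: p=18
  J5: p=16
  J3: p=9
  J4: p=3
Order: J2 → J1 → J5 → J3 → J4


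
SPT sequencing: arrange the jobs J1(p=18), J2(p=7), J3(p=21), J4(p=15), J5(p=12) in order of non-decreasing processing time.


SPT: sort by shortest processing time
  J2: p=7
  J5: p=12
  J4: p=15
  J1: p=18
  J3: p=21
Order: J2 → J5 → J4 → J1 → J3


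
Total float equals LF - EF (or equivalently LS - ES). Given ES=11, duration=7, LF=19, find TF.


EF = ES + duration = 11 + 7 = 18
LS = LF - duration = 19 - 7 = 12
Total Float = LF - EF = 19 - 18
(or LS - ES = 12 - 11)
= 1


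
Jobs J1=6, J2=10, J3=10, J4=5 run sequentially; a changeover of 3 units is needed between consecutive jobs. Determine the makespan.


Makespan = Σ processing + (n-1) × setup
= (6 + 10 + 10 + 5) + (4-1)×3
= 31 + 9
= 40 time units


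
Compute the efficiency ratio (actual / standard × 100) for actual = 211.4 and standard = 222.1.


Efficiency = (actual / standard) × 100
= (211.4 / 222.1) × 100
= 95.2%


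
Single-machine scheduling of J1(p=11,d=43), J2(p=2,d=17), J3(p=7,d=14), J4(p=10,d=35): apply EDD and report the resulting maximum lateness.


EDD order: J3 → J2 → J4 → J1
Completion and lateness:
  J3: C=7, d=14, L=7-14=-7
  J2: C=9, d=17, L=9-17=-8
  J4: C=19, d=35, L=19-35=-16
  J1: C=30, d=43, L=30-43=-13
Lmax = max(-7, -8, -16, -13)
= -7


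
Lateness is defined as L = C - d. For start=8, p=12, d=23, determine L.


Completion = 8 + 12 = 20
Lateness = C - d = 20 - 23
= -3


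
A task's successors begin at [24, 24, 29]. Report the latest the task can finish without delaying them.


LF = min of all successor start times
Successors start at: [24, 24, 29]
LF = min(24, 24, 29)
= 24


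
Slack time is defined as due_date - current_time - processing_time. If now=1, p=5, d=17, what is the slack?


Slack = due - current_time - processing
= 17 - 1 - 5
= 11


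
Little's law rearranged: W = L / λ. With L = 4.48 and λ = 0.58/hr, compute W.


Little's law: L = λW → W = L / λ
= 4.48 / 0.58
= 7.72 hours


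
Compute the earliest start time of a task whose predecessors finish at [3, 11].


ES = max of all predecessor completion times
Predecessors: [3, 11]
ES = max(3, 11)
= 11


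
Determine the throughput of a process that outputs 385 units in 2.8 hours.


Throughput = units / time
= 385 / 2.8
= 137.5 units/hour


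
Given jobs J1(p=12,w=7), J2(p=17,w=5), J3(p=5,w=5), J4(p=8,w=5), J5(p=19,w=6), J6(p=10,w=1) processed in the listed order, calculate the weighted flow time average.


Completion times:
  J1: C=12, w×C=7×12=84
  J2: C=29, w×C=5×29=145
  J3: C=34, w×C=5×34=170
  J4: C=42, w×C=5×42=210
  J5: C=61, w×C=6×61=366
  J6: C=71, w×C=1×71=71
Sum w×C = 1046
Sum w = 29
Weighted avg = 1046/29
= 36.07


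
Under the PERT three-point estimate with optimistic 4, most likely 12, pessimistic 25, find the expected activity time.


te = (o + 4m + p) / 6
= (4 + 4×12 + 25) / 6
= (4 + 48 + 25) / 6
= 77 / 6
= 12.83


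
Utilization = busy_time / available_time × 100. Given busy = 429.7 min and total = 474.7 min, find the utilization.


Utilization = busy / total × 100
= 429.7 / 474.7 × 100
= 90.5%


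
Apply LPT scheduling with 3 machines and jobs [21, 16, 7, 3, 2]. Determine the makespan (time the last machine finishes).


Jobs (LPT sorted): [21, 16, 7, 3, 2]
Machines: 3
  J=21 → Machine 1 (load: 0+21=21)
  J=16 → Machine 2 (load: 0+16=16)
  J=7 → Machine 3 (load: 0+7=7)
  J=3 → Machine 3 (load: 7+3=10)
  J=2 → Machine 3 (load: 10+2=12)
Machine loads: [21, 16, 12]
Makespan = max = 21 time units


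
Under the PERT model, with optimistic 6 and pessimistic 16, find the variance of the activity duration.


σ² = ((p - o) / 6)² = (p - o)² / 36
= (16 - 6)² / 36
= 10² / 36
= 100 / 36
= 2.7778


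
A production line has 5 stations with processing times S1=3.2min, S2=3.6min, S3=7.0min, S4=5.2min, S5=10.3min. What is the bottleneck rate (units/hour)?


Bottleneck = longest station time
Station times: [3.2, 3.6, 7.0, 5.2, 10.3]
Max = 10.3 min
Rate = 60 / 10.3
= 5.83 units/hour (bottleneck: 10.3min)


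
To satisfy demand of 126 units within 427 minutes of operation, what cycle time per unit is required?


Cycle time = available time / demand
= 427 / 126
= 3.39 min/unit


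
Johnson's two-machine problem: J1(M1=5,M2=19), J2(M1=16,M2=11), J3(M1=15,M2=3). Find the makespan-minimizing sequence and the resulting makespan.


Johnson's rule:
Group 1 (M1≤M2, sort by M1): ['J1']
Group 2 (M1>M2, sort desc M2): ['J2', 'J3']
Sequence: J1 → J2 → J3
Makespan calculation:
  J1: M1 done=5, M2 done=24
  J2: M1 done=21, M2 done=35
  J3: M1 done=36, M2 done=39
= Sequence: J1 → J2 → J3, Makespan: 39


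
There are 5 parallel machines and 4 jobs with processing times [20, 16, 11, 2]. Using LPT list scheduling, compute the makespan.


Jobs (LPT sorted): [20, 16, 11, 2]
Machines: 5
  J=20 → Machine 1 (load: 0+20=20)
  J=16 → Machine 2 (load: 0+16=16)
  J=11 → Machine 3 (load: 0+11=11)
  J=2 → Machine 4 (load: 0+2=2)
Machine loads: [20, 16, 11, 2, 0]
Makespan = max = 20 time units


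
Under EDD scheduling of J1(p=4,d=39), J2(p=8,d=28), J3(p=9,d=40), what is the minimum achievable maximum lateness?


EDD order: J2 → J1 → J3
Completion and lateness:
  J2: C=8, d=28, L=8-28=-20
  J1: C=12, d=39, L=12-39=-27
  J3: C=21, d=40, L=21-40=-19
Lmax = max(-20, -27, -19)
= -19


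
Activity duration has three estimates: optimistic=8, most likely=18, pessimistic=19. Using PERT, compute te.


te = (o + 4m + p) / 6
= (8 + 4×18 + 19) / 6
= (8 + 72 + 19) / 6
= 99 / 6
= 16.50


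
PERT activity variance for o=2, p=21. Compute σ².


σ² = ((p - o) / 6)² = (p - o)² / 36
= (21 - 2)² / 36
= 19² / 36
= 361 / 36
= 10.0278


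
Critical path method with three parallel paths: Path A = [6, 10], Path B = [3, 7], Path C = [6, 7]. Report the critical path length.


Path A: 6 + 10 = 16
Path B: 3 + 7 = 10
Path C: 6 + 7 = 13
Critical path = longest = max(16, 10, 13)
= 16 (Path A)


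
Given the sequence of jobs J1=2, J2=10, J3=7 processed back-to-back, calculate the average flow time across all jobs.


Completion times:
  J1: completes at 2
  J2: completes at 12
  J3: completes at 19
Sum = 33
Average = 33/3
= 11.00


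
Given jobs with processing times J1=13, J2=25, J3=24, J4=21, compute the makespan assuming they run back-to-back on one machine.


Sequential makespan: sum all processing times
= 13 + 25 + 24 + 21
= 83 time units


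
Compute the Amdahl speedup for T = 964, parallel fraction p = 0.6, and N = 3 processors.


Amdahl's law: T_p = T × ((1-p) + p/N)
= 964 × ((1-0.6) + 0.6/3)
= 964 × (0.40 + 0.2000)
= 964 × 0.6000
= 578.40
Speedup = 964/578.40
= 1.67×


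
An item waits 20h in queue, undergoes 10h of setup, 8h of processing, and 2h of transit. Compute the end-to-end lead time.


Lead time = queue + setup + processing + transit
= 20 + 10 + 8 + 2
= 40 hours


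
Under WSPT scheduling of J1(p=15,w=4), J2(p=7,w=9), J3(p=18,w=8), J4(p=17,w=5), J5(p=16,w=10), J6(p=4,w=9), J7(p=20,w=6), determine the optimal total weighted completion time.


WSPT order (by p/w): J6 → J2 → J5 → J3 → J7 → J4 → J1
  J6: C=4, w·C=9×4=36
  J2: C=11, w·C=9×11=99
  J5: C=27, w·C=10×27=270
  J3: C=45, w·C=8×45=360
  J7: C=65, w·C=6×65=390
  J4: C=82, w·C=5×82=410
  J1: C=97, w·C=4×97=388
Σ w·C = 1953
= 1953


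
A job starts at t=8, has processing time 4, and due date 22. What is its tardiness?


Completion = start + processing = 8 + 4 = 12
Tardiness = max(0, C - d) = max(0, 12 - 22)
= max(0, -10)
= 0


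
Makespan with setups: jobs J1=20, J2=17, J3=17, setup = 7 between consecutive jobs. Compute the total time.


Makespan = Σ processing + (n-1) × setup
= (20 + 17 + 17) + (3-1)×7
= 54 + 14
= 68 time units


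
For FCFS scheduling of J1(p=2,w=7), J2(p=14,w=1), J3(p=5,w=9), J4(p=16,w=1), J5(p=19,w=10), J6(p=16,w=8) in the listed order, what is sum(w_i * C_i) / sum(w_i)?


Completion times:
  J1: C=2, w×C=7×2=14
  J2: C=16, w×C=1×16=16
  J3: C=21, w×C=9×21=189
  J4: C=37, w×C=1×37=37
  J5: C=56, w×C=10×56=560
  J6: C=72, w×C=8×72=576
Sum w×C = 1392
Sum w = 36
Weighted avg = 1392/36
= 38.67


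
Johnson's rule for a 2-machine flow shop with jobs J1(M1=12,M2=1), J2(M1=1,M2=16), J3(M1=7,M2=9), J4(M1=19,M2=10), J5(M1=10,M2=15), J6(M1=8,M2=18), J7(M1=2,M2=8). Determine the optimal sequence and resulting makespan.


Johnson's rule:
Group 1 (M1≤M2, sort by M1): ['J2', 'J7', 'J3', 'J6', 'J5']
Group 2 (M1>M2, sort desc M2): ['J4', 'J1']
Sequence: J2 → J7 → J3 → J6 → J5 → J4 → J1
Makespan calculation:
  J2: M1 done=1, M2 done=17
  J7: M1 done=3, M2 done=25
  J3: M1 done=10, M2 done=34
  J6: M1 done=18, M2 done=52
  J5: M1 done=28, M2 done=67
  J4: M1 done=47, M2 done=77
  J1: M1 done=59, M2 done=78
= Sequence: J2 → J7 → J3 → J6 → J5 → J4 → J1, Makespan: 78


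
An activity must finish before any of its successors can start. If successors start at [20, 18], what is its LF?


LF = min of all successor start times
Successors start at: [20, 18]
LF = min(20, 18)
= 18


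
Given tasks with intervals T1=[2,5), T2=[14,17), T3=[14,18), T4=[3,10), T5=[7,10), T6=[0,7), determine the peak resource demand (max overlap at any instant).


Check each time point for overlaps:
  t=3: 3 tasks active (T1, T4, T6)
Max concurrent = 3


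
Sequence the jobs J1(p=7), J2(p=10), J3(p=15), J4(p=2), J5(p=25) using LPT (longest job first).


LPT: sort by longest processing time first
  J5: p=25
  J3: p=15
  J2: p=10
  J1: p=7
  J4: p=2
Order: J5 → J3 → J2 → J1 → J4


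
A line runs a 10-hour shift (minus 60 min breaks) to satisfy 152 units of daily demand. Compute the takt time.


Available = 10×60 - 60 = 540 min
Takt time = 540 / 152
= 3.55 min/unit


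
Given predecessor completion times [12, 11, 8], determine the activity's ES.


ES = max of all predecessor completion times
Predecessors: [12, 11, 8]
ES = max(12, 11, 8)
= 12


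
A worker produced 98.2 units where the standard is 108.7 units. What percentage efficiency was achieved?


Efficiency = (actual / standard) × 100
= (98.2 / 108.7) × 100
= 90.3%


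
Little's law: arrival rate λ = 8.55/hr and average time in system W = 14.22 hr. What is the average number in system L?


Little's law: L = λ × W
= 8.55 × 14.22
= 121.58


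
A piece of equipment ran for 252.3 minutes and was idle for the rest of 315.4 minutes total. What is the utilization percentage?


Utilization = busy / total × 100
= 252.3 / 315.4 × 100
= 80.0%


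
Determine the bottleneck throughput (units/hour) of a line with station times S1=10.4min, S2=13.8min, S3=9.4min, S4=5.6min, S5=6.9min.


Bottleneck = longest station time
Station times: [10.4, 13.8, 9.4, 5.6, 6.9]
Max = 13.8 min
Rate = 60 / 13.8
= 4.35 units/hour (bottleneck: 13.8min)


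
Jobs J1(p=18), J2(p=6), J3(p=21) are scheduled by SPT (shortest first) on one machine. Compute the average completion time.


SPT order: J2 → J1 → J3
Completion times:
  J2: C=6
  J1: C=24
  J3: C=45
Sum = 75, n = 3
Mean flow = 75/3
= 25.00


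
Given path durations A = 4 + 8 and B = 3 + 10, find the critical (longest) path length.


Path A: 4 + 8 = 12
Path B: 3 + 10 = 13
Critical path = longest = max(12, 13)
= 13 (Path B)


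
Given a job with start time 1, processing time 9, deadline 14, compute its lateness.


Completion = 1 + 9 = 10
Lateness = C - d = 10 - 14
= -4


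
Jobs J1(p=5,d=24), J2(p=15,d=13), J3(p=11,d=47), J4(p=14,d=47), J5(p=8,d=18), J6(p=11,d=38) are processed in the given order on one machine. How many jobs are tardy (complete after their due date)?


Completion vs due date:
  J1: C=5, d=24 → on time
  J2: C=20, d=13 → TARDY
  J3: C=31, d=47 → on time
  J4: C=45, d=47 → on time
  J5: C=53, d=18 → TARDY
  J6: C=64, d=38 → TARDY
Tardy jobs: J2, J5, J6
Count = 3


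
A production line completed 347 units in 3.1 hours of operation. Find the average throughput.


Throughput = units / time
= 347 / 3.1
= 111.9 units/hour


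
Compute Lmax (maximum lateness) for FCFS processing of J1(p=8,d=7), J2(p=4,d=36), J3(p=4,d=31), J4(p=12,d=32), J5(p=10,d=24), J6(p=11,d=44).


Lateness per job (L = C - d):
  J1: C=8, d=7, L=1
  J2: C=12, d=36, L=-24
  J3: C=16, d=31, L=-15
  J4: C=28, d=32, L=-4
  J5: C=38, d=24, L=14
  J6: C=49, d=44, L=5
Lmax = max(1, -24, -15, -4, 14, 5)
= 14


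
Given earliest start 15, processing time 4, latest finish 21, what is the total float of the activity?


EF = ES + duration = 15 + 4 = 19
LS = LF - duration = 21 - 4 = 17
Total Float = LF - EF = 21 - 19
(or LS - ES = 17 - 15)
= 2


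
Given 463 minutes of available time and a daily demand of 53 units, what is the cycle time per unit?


Cycle time = available time / demand
= 463 / 53
= 8.74 min/unit


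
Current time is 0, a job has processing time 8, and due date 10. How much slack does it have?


Slack = due - current_time - processing
= 10 - 0 - 8
= 2


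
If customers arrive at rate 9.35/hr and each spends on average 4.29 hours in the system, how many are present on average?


Little's law: L = λ × W
= 9.35 × 4.29
= 40.11


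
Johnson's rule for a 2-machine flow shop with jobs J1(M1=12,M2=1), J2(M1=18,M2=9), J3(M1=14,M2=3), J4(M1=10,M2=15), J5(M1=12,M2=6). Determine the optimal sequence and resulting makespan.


Johnson's rule:
Group 1 (M1≤M2, sort by M1): ['J4']
Group 2 (M1>M2, sort desc M2): ['J2', 'J5', 'J3', 'J1']
Sequence: J4 → J2 → J5 → J3 → J1
Makespan calculation:
  J4: M1 done=10, M2 done=25
  J2: M1 done=28, M2 done=37
  J5: M1 done=40, M2 done=46
  J3: M1 done=54, M2 done=57
  J1: M1 done=66, M2 done=67
= Sequence: J4 → J2 → J5 → J3 → J1, Makespan: 67


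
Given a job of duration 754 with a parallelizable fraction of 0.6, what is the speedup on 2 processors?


Amdahl's law: T_p = T × ((1-p) + p/N)
= 754 × ((1-0.6) + 0.6/2)
= 754 × (0.40 + 0.3000)
= 754 × 0.7000
= 527.80
Speedup = 754/527.80
= 1.43×


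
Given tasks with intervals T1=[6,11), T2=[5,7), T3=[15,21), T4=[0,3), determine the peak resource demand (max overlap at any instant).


Check each time point for overlaps:
  t=6: 2 tasks active (T1, T2)
Max concurrent = 2


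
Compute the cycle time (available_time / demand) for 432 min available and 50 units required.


Cycle time = available time / demand
= 432 / 50
= 8.64 min/unit


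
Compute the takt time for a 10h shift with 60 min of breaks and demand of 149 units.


Available = 10×60 - 60 = 540 min
Takt time = 540 / 149
= 3.62 min/unit


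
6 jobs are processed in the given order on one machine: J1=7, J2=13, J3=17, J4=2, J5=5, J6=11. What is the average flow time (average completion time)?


Completion times:
  J1: completes at 7
  J2: completes at 20
  J3: completes at 37
  J4: completes at 39
  J5: completes at 44
  J6: completes at 55
Sum = 202
Average = 202/6
= 33.67


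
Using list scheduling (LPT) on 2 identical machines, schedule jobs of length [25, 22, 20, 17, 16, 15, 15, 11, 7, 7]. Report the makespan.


Jobs (LPT sorted): [25, 22, 20, 17, 16, 15, 15, 11, 7, 7]
Machines: 2
  J=25 → Machine 1 (load: 0+25=25)
  J=22 → Machine 2 (load: 0+22=22)
  J=20 → Machine 2 (load: 22+20=42)
  J=17 → Machine 1 (load: 25+17=42)
  J=16 → Machine 1 (load: 42+16=58)
  J=15 → Machine 2 (load: 42+15=57)
  J=15 → Machine 2 (load: 57+15=72)
  J=11 → Machine 1 (load: 58+11=69)
  J=7 → Machine 1 (load: 69+7=76)
  J=7 → Machine 2 (load: 72+7=79)
Machine loads: [76, 79]
Makespan = max = 79 time units


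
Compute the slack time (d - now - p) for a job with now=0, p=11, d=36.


Slack = due - current_time - processing
= 36 - 0 - 11
= 25


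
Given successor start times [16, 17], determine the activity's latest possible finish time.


LF = min of all successor start times
Successors start at: [16, 17]
LF = min(16, 17)
= 16


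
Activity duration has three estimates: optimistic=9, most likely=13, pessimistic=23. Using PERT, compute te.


te = (o + 4m + p) / 6
= (9 + 4×13 + 23) / 6
= (9 + 52 + 23) / 6
= 84 / 6
= 14.00


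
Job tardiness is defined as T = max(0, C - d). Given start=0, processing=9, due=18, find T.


Completion = start + processing = 0 + 9 = 9
Tardiness = max(0, C - d) = max(0, 9 - 18)
= max(0, -9)
= 0


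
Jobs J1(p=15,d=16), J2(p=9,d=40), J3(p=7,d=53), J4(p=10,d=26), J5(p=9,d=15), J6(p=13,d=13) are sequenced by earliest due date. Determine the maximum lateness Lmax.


EDD order: J6 → J5 → J1 → J4 → J2 → J3
Completion and lateness:
  J6: C=13, d=13, L=13-13=0
  J5: C=22, d=15, L=22-15=7
  J1: C=37, d=16, L=37-16=21
  J4: C=47, d=26, L=47-26=21
  J2: C=56, d=40, L=56-40=16
  J3: C=63, d=53, L=63-53=10
Lmax = max(0, 7, 21, 21, 16, 10)
= 21


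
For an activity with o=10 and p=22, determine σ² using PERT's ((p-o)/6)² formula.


σ² = ((p - o) / 6)² = (p - o)² / 36
= (22 - 10)² / 36
= 12² / 36
= 144 / 36
= 4.0000


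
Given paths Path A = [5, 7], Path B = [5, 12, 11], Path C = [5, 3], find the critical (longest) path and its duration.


Path A: 5 + 7 = 12
Path B: 5 + 12 + 11 = 28
Path C: 5 + 3 = 8
Critical path = longest = max(12, 28, 8)
= 28 (Path B)


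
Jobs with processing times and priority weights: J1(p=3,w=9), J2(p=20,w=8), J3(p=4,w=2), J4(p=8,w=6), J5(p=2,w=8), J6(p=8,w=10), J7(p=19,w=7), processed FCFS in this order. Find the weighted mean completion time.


Completion times:
  J1: C=3, w×C=9×3=27
  J2: C=23, w×C=8×23=184
  J3: C=27, w×C=2×27=54
  J4: C=35, w×C=6×35=210
  J5: C=37, w×C=8×37=296
  J6: C=45, w×C=10×45=450
  J7: C=64, w×C=7×64=448
Sum w×C = 1669
Sum w = 50
Weighted avg = 1669/50
= 33.38


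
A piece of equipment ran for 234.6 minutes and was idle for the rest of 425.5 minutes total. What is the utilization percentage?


Utilization = busy / total × 100
= 234.6 / 425.5 × 100
= 55.1%


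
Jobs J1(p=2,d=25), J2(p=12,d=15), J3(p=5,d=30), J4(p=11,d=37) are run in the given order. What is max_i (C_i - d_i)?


Lateness per job (L = C - d):
  J1: C=2, d=25, L=-23
  J2: C=14, d=15, L=-1
  J3: C=19, d=30, L=-11
  J4: C=30, d=37, L=-7
Lmax = max(-23, -1, -11, -7)
= -1


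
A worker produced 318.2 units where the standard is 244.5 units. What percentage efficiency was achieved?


Efficiency = (actual / standard) × 100
= (318.2 / 244.5) × 100
= 130.1%


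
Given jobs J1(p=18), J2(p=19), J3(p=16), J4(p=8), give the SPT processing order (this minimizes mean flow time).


SPT: sort by shortest processing time
  J4: p=8
  J3: p=16
  J1: p=18
  J2: p=19
Order: J4 → J3 → J1 → J2


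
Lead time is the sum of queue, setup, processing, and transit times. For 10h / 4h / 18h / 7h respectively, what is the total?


Lead time = queue + setup + processing + transit
= 10 + 4 + 18 + 7
= 39 hours


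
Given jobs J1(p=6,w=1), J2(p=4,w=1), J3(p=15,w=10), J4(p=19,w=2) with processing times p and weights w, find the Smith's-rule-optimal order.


WSPT (Smith's rule): sort by p/w ascending
  J3: p/w = 15/10 = 1.500
  J2: p/w = 4/1 = 4.000
  J1: p/w = 6/1 = 6.000
  J4: p/w = 19/2 = 9.500
Order: J3 → J2 → J1 → J4
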